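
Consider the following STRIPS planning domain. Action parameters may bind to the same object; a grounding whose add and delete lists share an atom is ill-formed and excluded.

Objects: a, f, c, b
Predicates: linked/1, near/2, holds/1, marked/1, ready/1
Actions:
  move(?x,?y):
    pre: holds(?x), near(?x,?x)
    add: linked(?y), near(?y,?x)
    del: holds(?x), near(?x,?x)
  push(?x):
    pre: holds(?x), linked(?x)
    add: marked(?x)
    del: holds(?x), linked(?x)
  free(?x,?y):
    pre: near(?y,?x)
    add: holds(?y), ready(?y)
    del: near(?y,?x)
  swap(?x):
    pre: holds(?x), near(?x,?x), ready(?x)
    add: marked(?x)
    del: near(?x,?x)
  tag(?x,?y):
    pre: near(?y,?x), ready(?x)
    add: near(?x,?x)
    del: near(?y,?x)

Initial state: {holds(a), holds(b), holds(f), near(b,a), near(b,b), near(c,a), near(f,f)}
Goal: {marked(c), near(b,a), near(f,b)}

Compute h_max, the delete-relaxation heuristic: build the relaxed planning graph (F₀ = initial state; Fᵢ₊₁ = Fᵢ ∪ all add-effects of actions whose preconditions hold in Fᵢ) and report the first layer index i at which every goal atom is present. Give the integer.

2

F0 = init (7 atoms)
F1 = F0 ∪ {holds(c), linked(a), linked(b), linked(c), linked(f), near(a,b), near(a,f), near(b,f), near(c,b), near(c,f), near(f,b), ready(b), ready(c), ready(f)}  (21 atoms)
F2 = F1 ∪ {marked(a), marked(b), marked(c), marked(f), ready(a)}  (26 atoms)
goal ⊆ F2  ⇒  h_max = 2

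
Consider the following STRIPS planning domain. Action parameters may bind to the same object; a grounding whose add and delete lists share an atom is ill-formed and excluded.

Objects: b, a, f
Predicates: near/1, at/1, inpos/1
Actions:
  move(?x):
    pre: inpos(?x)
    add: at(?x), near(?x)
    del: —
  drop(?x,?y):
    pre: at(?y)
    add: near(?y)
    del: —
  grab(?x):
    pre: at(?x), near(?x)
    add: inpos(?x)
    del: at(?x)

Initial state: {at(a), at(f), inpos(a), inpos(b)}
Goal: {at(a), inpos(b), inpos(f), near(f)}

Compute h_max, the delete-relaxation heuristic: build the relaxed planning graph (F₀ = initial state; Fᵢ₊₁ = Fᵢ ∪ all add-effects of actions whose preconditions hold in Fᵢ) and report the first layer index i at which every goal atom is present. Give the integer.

F0 = init (4 atoms)
F1 = F0 ∪ {at(b), near(a), near(b), near(f)}  (8 atoms)
F2 = F1 ∪ {inpos(f)}  (9 atoms)
goal ⊆ F2  ⇒  h_max = 2

2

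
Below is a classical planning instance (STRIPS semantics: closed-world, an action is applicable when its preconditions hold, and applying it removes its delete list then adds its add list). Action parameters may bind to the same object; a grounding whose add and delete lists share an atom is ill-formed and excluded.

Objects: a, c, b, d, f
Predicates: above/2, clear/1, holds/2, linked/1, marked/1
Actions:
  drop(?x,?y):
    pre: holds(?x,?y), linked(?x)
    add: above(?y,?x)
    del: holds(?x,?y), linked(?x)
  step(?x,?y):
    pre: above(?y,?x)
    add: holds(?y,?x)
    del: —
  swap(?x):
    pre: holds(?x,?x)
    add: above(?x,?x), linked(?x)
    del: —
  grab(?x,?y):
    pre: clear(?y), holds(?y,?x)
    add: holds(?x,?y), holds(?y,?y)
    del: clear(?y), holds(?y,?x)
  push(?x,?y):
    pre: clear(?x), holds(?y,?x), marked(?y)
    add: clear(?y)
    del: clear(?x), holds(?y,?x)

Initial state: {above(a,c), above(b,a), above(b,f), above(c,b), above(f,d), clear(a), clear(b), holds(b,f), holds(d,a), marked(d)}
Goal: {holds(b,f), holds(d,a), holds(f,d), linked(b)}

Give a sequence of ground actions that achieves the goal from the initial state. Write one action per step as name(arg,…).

1. step(a,b)  →  {above(a,c), above(b,a), above(b,f), above(c,b), above(f,d), clear(a), clear(b), holds(b,a), holds(b,f), holds(d,a), marked(d)}
2. step(d,f)  →  {above(a,c), above(b,a), above(b,f), above(c,b), above(f,d), clear(a), clear(b), holds(b,a), holds(b,f), holds(d,a), holds(f,d), marked(d)}
3. grab(a,b)  →  {above(a,c), above(b,a), above(b,f), above(c,b), above(f,d), clear(a), holds(a,b), holds(b,b), holds(b,f), holds(d,a), holds(f,d), marked(d)}
4. swap(b)  →  {above(a,c), above(b,a), above(b,b), above(b,f), above(c,b), above(f,d), clear(a), holds(a,b), holds(b,b), holds(b,f), holds(d,a), holds(f,d), linked(b), marked(d)}

step(a,b); step(d,f); grab(a,b); swap(b)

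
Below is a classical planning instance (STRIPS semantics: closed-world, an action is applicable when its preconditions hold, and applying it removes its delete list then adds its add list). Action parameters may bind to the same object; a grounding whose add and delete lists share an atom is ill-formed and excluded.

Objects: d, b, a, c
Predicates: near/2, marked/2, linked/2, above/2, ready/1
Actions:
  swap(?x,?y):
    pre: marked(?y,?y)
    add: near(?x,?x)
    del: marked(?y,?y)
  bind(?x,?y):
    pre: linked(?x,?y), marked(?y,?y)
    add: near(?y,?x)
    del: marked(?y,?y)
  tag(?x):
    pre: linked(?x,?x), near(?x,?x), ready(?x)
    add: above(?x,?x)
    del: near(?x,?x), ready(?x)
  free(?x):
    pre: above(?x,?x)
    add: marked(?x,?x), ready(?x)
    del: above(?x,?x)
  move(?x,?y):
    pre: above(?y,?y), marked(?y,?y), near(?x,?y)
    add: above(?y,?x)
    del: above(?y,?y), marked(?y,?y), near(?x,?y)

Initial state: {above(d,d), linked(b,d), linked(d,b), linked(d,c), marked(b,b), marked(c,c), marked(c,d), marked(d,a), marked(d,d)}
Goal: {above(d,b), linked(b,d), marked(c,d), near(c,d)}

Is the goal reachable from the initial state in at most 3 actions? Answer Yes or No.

Yes

1. bind(d,b)  →  {above(d,d), linked(b,d), linked(d,b), linked(d,c), marked(c,c), marked(c,d), marked(d,a), marked(d,d), near(b,d)}
2. bind(d,c)  →  {above(d,d), linked(b,d), linked(d,b), linked(d,c), marked(c,d), marked(d,a), marked(d,d), near(b,d), near(c,d)}
3. move(b,d)  →  {above(d,b), linked(b,d), linked(d,b), linked(d,c), marked(c,d), marked(d,a), near(c,d)}
optimal plan length = 3; 3 ≤ 3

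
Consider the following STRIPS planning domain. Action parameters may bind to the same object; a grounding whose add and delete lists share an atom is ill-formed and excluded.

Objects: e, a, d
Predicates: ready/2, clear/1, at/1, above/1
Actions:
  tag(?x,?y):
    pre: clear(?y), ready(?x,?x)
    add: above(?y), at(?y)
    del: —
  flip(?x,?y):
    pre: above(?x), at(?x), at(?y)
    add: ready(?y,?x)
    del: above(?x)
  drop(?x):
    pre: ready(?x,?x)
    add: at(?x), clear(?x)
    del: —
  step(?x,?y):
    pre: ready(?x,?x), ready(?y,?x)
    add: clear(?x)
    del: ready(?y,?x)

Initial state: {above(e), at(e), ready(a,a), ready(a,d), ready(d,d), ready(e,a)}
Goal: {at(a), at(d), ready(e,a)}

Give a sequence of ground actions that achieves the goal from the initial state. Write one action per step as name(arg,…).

1. drop(a)  →  {above(e), at(a), at(e), clear(a), ready(a,a), ready(a,d), ready(d,d), ready(e,a)}
2. drop(d)  →  {above(e), at(a), at(d), at(e), clear(a), clear(d), ready(a,a), ready(a,d), ready(d,d), ready(e,a)}

drop(a); drop(d)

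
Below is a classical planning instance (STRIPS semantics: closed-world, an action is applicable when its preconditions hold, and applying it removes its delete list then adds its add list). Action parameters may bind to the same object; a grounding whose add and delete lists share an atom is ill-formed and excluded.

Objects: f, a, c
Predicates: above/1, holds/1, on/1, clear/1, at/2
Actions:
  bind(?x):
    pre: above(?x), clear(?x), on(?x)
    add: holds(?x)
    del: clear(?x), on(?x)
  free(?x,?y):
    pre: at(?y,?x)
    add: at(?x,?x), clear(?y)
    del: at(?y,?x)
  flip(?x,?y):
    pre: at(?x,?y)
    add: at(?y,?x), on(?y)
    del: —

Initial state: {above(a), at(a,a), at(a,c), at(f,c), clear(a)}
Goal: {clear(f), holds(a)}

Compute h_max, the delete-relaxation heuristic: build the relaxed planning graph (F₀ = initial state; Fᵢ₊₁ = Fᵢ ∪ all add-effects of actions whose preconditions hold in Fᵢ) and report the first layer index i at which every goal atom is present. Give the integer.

2

F0 = init (5 atoms)
F1 = F0 ∪ {at(c,a), at(c,c), at(c,f), clear(f), on(a), on(c)}  (11 atoms)
F2 = F1 ∪ {at(f,f), clear(c), holds(a), on(f)}  (15 atoms)
goal ⊆ F2  ⇒  h_max = 2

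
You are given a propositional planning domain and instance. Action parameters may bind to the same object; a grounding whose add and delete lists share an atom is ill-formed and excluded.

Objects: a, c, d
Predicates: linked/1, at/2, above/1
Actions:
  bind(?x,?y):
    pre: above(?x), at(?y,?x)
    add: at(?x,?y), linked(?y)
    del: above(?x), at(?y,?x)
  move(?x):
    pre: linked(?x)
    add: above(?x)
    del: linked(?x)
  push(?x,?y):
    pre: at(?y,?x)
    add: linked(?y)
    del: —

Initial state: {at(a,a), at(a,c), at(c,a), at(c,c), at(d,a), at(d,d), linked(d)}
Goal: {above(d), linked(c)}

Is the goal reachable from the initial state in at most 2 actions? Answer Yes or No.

Yes

1. move(d)  →  {above(d), at(a,a), at(a,c), at(c,a), at(c,c), at(d,a), at(d,d)}
2. push(a,c)  →  {above(d), at(a,a), at(a,c), at(c,a), at(c,c), at(d,a), at(d,d), linked(c)}
optimal plan length = 2; 2 ≤ 2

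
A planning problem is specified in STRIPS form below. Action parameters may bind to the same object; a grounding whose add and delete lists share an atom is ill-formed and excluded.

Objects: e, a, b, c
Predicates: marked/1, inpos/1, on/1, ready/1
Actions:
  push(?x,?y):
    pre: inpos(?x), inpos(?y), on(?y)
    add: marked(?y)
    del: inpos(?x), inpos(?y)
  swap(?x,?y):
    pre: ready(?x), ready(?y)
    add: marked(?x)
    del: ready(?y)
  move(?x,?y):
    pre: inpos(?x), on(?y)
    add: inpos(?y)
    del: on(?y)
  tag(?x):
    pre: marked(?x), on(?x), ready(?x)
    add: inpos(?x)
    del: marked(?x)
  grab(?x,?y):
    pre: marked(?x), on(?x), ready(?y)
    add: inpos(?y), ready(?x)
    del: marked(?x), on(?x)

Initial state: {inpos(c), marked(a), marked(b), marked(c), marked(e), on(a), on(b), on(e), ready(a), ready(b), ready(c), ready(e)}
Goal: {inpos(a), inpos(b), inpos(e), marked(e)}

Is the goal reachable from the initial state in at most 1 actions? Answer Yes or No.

1. move(c,e)  →  {inpos(c), inpos(e), marked(a), marked(b), marked(c), marked(e), on(a), on(b), ready(a), ready(b), ready(c), ready(e)}
2. move(e,a)  →  {inpos(a), inpos(c), inpos(e), marked(a), marked(b), marked(c), marked(e), on(b), ready(a), ready(b), ready(c), ready(e)}
3. move(e,b)  →  {inpos(a), inpos(b), inpos(c), inpos(e), marked(a), marked(b), marked(c), marked(e), ready(a), ready(b), ready(c), ready(e)}
optimal plan length = 3; 3 > 1

No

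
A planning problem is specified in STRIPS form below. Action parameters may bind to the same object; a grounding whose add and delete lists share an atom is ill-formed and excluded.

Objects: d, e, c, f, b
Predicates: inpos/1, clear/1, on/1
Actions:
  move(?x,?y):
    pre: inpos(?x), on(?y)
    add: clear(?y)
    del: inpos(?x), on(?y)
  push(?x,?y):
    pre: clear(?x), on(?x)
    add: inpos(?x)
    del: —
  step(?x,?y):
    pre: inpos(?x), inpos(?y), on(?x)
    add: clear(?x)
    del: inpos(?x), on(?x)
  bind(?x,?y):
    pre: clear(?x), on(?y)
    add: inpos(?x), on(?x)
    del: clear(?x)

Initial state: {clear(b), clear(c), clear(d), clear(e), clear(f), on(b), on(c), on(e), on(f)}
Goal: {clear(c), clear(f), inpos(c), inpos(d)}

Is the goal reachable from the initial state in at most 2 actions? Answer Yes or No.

Yes

1. push(c,d)  →  {clear(b), clear(c), clear(d), clear(e), clear(f), inpos(c), on(b), on(c), on(e), on(f)}
2. bind(d,e)  →  {clear(b), clear(c), clear(e), clear(f), inpos(c), inpos(d), on(b), on(c), on(d), on(e), on(f)}
optimal plan length = 2; 2 ≤ 2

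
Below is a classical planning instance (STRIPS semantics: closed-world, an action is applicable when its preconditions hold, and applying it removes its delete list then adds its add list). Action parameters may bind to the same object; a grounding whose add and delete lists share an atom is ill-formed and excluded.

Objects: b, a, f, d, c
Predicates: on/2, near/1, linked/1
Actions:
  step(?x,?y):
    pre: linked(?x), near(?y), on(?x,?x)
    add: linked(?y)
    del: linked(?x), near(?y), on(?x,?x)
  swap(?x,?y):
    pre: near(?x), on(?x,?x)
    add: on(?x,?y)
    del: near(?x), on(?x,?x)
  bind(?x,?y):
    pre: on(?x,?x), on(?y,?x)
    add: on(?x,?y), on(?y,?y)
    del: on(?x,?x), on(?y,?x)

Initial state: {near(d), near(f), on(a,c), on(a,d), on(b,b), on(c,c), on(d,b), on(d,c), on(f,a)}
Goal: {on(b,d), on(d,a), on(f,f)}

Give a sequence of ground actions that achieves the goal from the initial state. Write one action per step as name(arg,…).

1. bind(b,d)  →  {near(d), near(f), on(a,c), on(a,d), on(b,d), on(c,c), on(d,c), on(d,d), on(f,a)}
2. bind(d,a)  →  {near(d), near(f), on(a,a), on(a,c), on(b,d), on(c,c), on(d,a), on(d,c), on(f,a)}
3. bind(a,f)  →  {near(d), near(f), on(a,c), on(a,f), on(b,d), on(c,c), on(d,a), on(d,c), on(f,f)}

bind(b,d); bind(d,a); bind(a,f)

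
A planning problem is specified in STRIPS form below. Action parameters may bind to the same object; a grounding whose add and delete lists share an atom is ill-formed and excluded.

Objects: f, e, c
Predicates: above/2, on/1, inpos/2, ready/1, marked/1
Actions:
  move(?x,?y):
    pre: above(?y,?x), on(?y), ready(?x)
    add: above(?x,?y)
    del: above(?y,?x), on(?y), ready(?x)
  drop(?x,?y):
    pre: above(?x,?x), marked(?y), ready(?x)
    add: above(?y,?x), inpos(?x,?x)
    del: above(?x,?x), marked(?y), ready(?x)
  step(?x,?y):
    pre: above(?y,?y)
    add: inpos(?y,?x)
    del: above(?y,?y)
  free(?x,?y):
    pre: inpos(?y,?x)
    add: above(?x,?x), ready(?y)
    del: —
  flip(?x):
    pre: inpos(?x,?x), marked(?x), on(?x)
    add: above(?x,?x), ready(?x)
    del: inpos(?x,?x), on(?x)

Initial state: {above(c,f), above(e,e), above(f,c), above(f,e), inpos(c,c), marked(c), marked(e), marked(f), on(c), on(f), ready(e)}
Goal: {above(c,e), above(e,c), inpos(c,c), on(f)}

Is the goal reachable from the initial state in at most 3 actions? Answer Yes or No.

Yes

1. drop(e,c)  →  {above(c,e), above(c,f), above(f,c), above(f,e), inpos(c,c), inpos(e,e), marked(e), marked(f), on(c), on(f)}
2. free(c,c)  →  {above(c,c), above(c,e), above(c,f), above(f,c), above(f,e), inpos(c,c), inpos(e,e), marked(e), marked(f), on(c), on(f), ready(c)}
3. drop(c,e)  →  {above(c,e), above(c,f), above(e,c), above(f,c), above(f,e), inpos(c,c), inpos(e,e), marked(f), on(c), on(f)}
optimal plan length = 3; 3 ≤ 3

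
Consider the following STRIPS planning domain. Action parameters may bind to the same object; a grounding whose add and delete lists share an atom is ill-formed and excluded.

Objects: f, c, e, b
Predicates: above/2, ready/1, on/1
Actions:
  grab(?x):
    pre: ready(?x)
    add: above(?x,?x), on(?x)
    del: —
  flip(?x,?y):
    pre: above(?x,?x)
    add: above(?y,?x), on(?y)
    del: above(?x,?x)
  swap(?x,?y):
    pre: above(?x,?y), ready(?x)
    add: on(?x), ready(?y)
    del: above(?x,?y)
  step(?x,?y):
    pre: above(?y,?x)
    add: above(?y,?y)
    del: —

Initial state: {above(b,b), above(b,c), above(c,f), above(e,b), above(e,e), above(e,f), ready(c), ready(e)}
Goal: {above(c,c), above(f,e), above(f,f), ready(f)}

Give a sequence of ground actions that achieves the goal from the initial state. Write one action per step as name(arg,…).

1. grab(c)  →  {above(b,b), above(b,c), above(c,c), above(c,f), above(e,b), above(e,e), above(e,f), on(c), ready(c), ready(e)}
2. flip(e,f)  →  {above(b,b), above(b,c), above(c,c), above(c,f), above(e,b), above(e,f), above(f,e), on(c), on(f), ready(c), ready(e)}
3. swap(c,f)  →  {above(b,b), above(b,c), above(c,c), above(e,b), above(e,f), above(f,e), on(c), on(f), ready(c), ready(e), ready(f)}
4. grab(f)  →  {above(b,b), above(b,c), above(c,c), above(e,b), above(e,f), above(f,e), above(f,f), on(c), on(f), ready(c), ready(e), ready(f)}

grab(c); flip(e,f); swap(c,f); grab(f)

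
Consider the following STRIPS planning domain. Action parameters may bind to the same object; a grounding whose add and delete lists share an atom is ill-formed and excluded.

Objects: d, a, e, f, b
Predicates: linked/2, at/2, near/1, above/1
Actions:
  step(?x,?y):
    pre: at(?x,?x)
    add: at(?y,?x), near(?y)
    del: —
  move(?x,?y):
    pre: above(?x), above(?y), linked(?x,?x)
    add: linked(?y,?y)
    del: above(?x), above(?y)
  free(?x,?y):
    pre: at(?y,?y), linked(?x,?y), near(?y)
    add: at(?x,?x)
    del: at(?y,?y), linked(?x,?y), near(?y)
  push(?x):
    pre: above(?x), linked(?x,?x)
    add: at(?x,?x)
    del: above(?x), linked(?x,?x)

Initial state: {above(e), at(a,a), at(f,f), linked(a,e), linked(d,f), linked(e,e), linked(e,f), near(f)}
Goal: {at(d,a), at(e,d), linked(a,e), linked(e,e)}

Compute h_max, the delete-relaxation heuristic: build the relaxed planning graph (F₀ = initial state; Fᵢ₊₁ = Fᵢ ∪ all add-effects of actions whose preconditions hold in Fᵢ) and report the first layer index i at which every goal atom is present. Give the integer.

F0 = init (8 atoms)
F1 = F0 ∪ {at(a,f), at(b,a), at(b,f), at(d,a), at(d,d), at(d,f), at(e,a), at(e,e), at(e,f), at(f,a), near(a), near(b), near(d), near(e)}  (22 atoms)
F2 = F1 ∪ {at(a,d), at(a,e), at(b,d), at(b,e), at(d,e), at(e,d), at(f,d), at(f,e)}  (30 atoms)
goal ⊆ F2  ⇒  h_max = 2

2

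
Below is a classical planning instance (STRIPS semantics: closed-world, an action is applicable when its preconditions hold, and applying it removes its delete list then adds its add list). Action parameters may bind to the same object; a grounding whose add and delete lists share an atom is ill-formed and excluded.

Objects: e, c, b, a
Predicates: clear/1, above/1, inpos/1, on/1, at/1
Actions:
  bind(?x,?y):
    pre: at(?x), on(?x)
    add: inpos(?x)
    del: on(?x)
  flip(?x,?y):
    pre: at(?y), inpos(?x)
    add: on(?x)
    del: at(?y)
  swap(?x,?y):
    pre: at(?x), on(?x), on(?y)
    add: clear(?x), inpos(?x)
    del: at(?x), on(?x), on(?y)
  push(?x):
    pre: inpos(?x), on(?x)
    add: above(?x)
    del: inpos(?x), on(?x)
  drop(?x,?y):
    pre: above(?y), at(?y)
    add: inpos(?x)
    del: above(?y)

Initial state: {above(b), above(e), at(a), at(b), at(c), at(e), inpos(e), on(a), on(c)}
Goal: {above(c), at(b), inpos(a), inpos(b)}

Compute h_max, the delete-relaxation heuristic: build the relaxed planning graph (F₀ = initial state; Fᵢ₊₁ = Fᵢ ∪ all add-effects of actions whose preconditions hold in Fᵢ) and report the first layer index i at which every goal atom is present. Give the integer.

F0 = init (9 atoms)
F1 = F0 ∪ {clear(a), clear(c), inpos(a), inpos(b), inpos(c), on(e)}  (15 atoms)
F2 = F1 ∪ {above(a), above(c), clear(e), on(b)}  (19 atoms)
goal ⊆ F2  ⇒  h_max = 2

2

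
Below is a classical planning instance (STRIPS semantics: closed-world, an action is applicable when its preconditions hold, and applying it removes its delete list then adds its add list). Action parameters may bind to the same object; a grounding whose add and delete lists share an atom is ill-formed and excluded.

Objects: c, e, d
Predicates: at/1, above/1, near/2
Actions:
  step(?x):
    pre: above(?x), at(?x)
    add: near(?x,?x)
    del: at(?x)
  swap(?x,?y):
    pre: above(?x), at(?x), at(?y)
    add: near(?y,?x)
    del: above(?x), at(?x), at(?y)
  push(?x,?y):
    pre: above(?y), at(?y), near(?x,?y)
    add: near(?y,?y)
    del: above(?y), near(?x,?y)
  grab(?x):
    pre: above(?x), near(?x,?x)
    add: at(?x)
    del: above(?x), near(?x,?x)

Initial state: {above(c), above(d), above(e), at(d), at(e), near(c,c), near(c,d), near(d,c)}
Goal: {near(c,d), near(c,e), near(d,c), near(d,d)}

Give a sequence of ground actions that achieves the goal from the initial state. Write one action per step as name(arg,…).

step(d); grab(c); swap(e,c)

1. step(d)  →  {above(c), above(d), above(e), at(e), near(c,c), near(c,d), near(d,c), near(d,d)}
2. grab(c)  →  {above(d), above(e), at(c), at(e), near(c,d), near(d,c), near(d,d)}
3. swap(e,c)  →  {above(d), near(c,d), near(c,e), near(d,c), near(d,d)}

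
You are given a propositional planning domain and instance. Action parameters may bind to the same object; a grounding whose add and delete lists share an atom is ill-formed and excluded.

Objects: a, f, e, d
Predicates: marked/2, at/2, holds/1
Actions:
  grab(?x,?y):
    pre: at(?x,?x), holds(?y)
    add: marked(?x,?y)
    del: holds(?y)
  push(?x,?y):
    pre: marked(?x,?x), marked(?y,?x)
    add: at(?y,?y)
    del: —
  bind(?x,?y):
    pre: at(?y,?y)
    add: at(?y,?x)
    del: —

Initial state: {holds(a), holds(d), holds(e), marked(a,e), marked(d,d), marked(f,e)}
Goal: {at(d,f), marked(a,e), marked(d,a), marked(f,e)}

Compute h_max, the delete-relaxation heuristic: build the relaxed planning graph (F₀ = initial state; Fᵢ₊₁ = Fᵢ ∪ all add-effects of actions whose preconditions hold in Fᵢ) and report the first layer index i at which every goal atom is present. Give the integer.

2

F0 = init (6 atoms)
F1 = F0 ∪ {at(d,d)}  (7 atoms)
F2 = F1 ∪ {at(d,a), at(d,e), at(d,f), marked(d,a), marked(d,e)}  (12 atoms)
goal ⊆ F2  ⇒  h_max = 2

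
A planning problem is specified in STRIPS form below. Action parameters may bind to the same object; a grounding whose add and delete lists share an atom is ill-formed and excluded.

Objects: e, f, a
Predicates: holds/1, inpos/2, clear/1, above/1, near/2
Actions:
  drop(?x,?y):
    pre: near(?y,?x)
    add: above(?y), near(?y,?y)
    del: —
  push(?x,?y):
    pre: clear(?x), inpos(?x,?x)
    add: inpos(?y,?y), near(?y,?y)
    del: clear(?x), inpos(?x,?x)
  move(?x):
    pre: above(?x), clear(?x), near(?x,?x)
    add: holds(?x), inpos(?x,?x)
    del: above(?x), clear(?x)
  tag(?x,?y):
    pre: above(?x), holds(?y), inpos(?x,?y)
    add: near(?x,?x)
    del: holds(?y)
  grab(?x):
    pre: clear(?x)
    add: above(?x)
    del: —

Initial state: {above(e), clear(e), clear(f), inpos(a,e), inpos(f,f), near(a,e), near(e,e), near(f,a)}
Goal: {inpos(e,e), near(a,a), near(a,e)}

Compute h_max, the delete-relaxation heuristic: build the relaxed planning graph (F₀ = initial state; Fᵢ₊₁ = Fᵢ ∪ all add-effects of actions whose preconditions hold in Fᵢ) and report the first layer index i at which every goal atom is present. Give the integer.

F0 = init (8 atoms)
F1 = F0 ∪ {above(a), above(f), holds(e), inpos(a,a), inpos(e,e), near(a,a), near(f,f)}  (15 atoms)
goal ⊆ F1  ⇒  h_max = 1

1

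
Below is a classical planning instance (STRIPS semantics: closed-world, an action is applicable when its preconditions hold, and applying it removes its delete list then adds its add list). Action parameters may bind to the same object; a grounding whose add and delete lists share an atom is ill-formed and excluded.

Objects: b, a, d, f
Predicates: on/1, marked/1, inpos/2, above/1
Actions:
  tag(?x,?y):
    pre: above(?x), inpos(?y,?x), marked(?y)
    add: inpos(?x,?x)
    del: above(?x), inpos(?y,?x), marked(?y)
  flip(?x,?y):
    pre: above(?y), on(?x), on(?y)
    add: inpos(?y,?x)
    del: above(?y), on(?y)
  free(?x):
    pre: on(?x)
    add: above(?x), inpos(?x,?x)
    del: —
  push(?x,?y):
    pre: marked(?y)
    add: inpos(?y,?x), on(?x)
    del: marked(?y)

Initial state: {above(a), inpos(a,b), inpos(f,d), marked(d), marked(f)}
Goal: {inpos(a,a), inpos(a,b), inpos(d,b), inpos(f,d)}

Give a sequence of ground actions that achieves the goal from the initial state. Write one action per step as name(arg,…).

push(b,d); push(a,f); flip(a,a)

1. push(b,d)  →  {above(a), inpos(a,b), inpos(d,b), inpos(f,d), marked(f), on(b)}
2. push(a,f)  →  {above(a), inpos(a,b), inpos(d,b), inpos(f,a), inpos(f,d), on(a), on(b)}
3. flip(a,a)  →  {inpos(a,a), inpos(a,b), inpos(d,b), inpos(f,a), inpos(f,d), on(b)}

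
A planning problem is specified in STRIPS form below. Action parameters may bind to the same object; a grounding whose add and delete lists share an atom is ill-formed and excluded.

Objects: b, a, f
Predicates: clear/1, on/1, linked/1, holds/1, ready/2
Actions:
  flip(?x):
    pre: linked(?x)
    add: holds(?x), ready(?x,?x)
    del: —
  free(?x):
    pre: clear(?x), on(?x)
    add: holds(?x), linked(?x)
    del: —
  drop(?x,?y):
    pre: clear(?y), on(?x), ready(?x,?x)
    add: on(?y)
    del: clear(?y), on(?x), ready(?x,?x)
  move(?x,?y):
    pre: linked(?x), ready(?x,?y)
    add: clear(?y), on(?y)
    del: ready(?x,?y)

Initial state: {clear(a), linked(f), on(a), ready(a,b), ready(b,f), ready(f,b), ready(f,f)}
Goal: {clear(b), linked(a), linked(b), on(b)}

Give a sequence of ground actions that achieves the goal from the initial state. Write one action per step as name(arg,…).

1. free(a)  →  {clear(a), holds(a), linked(a), linked(f), on(a), ready(a,b), ready(b,f), ready(f,b), ready(f,f)}
2. move(a,b)  →  {clear(a), clear(b), holds(a), linked(a), linked(f), on(a), on(b), ready(b,f), ready(f,b), ready(f,f)}
3. free(b)  →  {clear(a), clear(b), holds(a), holds(b), linked(a), linked(b), linked(f), on(a), on(b), ready(b,f), ready(f,b), ready(f,f)}

free(a); move(a,b); free(b)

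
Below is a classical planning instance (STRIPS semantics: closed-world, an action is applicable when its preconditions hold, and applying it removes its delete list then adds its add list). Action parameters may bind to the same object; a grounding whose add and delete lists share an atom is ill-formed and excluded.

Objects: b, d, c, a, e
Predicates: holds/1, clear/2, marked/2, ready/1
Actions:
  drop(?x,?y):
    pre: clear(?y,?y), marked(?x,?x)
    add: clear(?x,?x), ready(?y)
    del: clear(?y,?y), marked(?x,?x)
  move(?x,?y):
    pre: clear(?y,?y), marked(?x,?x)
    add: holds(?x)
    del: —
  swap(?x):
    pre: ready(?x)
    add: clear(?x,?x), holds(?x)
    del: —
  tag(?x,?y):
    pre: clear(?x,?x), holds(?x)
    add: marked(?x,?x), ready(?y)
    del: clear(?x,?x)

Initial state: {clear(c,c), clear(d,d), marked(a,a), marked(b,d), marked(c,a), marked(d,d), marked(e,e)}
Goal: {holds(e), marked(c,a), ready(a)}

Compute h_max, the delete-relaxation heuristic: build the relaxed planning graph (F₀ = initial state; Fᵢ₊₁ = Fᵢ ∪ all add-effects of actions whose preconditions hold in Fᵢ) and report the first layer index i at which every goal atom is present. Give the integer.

F0 = init (7 atoms)
F1 = F0 ∪ {clear(a,a), clear(e,e), holds(a), holds(d), holds(e), ready(c), ready(d)}  (14 atoms)
F2 = F1 ∪ {holds(c), ready(a), ready(b), ready(e)}  (18 atoms)
goal ⊆ F2  ⇒  h_max = 2

2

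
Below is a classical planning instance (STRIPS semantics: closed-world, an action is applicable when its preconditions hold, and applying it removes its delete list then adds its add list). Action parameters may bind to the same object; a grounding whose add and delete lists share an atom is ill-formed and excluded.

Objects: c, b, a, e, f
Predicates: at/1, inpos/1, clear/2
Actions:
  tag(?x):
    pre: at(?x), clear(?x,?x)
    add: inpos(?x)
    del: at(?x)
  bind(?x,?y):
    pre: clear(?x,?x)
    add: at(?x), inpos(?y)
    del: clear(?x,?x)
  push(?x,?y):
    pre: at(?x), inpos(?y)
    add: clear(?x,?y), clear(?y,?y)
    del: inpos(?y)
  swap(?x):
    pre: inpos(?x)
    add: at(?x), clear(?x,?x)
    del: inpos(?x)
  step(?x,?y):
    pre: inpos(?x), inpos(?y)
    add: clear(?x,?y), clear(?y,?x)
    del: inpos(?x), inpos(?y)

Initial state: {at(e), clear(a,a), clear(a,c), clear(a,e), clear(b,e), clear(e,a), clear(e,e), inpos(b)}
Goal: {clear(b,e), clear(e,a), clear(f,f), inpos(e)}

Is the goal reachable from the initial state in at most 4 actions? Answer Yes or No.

Yes

1. tag(e)  →  {clear(a,a), clear(a,c), clear(a,e), clear(b,e), clear(e,a), clear(e,e), inpos(b), inpos(e)}
2. bind(a,f)  →  {at(a), clear(a,c), clear(a,e), clear(b,e), clear(e,a), clear(e,e), inpos(b), inpos(e), inpos(f)}
3. push(a,f)  →  {at(a), clear(a,c), clear(a,e), clear(a,f), clear(b,e), clear(e,a), clear(e,e), clear(f,f), inpos(b), inpos(e)}
optimal plan length = 3; 3 ≤ 4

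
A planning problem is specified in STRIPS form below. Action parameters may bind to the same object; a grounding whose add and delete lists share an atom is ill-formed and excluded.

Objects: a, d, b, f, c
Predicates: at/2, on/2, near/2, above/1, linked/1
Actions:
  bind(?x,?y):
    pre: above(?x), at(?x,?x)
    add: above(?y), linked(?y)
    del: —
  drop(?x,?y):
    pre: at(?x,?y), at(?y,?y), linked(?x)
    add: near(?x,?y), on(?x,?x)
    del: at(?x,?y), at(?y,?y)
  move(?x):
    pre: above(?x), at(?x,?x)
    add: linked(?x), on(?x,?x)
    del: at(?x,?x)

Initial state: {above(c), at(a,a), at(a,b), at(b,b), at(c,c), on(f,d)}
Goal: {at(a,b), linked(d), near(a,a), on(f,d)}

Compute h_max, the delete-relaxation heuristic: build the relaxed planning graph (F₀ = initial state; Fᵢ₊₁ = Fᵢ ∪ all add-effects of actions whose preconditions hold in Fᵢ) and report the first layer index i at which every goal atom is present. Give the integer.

F0 = init (6 atoms)
F1 = F0 ∪ {above(a), above(b), above(d), above(f), linked(a), linked(b), linked(c), linked(d), linked(f), on(c,c)}  (16 atoms)
F2 = F1 ∪ {near(a,a), near(a,b), near(b,b), near(c,c), on(a,a), on(b,b)}  (22 atoms)
goal ⊆ F2  ⇒  h_max = 2

2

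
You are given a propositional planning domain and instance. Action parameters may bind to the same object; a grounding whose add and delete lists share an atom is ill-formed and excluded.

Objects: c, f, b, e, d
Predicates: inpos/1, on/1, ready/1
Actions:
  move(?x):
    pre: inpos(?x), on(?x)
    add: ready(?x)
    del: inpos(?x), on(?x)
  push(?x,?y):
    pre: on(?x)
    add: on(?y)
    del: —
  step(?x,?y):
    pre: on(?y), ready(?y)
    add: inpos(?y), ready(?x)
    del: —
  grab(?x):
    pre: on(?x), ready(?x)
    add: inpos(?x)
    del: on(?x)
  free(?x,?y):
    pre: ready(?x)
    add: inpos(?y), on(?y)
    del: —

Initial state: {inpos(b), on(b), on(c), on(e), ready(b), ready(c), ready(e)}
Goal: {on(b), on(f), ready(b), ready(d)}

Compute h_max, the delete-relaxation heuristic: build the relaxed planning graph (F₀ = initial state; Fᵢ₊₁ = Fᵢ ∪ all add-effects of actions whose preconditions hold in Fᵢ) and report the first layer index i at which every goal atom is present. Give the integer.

1

F0 = init (7 atoms)
F1 = F0 ∪ {inpos(c), inpos(d), inpos(e), inpos(f), on(d), on(f), ready(d), ready(f)}  (15 atoms)
goal ⊆ F1  ⇒  h_max = 1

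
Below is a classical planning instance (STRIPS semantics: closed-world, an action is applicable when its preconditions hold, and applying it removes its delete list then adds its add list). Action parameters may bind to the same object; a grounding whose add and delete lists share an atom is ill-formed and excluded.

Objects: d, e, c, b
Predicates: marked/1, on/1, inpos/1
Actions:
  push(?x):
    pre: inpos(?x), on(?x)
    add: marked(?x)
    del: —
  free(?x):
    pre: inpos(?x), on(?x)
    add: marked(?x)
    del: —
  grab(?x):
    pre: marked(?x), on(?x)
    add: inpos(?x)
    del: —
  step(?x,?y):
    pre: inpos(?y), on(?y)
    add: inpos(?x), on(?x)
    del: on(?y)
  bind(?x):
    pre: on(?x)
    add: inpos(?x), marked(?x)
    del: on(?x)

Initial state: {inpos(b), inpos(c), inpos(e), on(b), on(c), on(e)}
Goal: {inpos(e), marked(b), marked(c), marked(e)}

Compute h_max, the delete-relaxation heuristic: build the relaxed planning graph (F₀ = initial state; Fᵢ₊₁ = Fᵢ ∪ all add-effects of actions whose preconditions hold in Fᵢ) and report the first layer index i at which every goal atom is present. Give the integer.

1

F0 = init (6 atoms)
F1 = F0 ∪ {inpos(d), marked(b), marked(c), marked(e), on(d)}  (11 atoms)
goal ⊆ F1  ⇒  h_max = 1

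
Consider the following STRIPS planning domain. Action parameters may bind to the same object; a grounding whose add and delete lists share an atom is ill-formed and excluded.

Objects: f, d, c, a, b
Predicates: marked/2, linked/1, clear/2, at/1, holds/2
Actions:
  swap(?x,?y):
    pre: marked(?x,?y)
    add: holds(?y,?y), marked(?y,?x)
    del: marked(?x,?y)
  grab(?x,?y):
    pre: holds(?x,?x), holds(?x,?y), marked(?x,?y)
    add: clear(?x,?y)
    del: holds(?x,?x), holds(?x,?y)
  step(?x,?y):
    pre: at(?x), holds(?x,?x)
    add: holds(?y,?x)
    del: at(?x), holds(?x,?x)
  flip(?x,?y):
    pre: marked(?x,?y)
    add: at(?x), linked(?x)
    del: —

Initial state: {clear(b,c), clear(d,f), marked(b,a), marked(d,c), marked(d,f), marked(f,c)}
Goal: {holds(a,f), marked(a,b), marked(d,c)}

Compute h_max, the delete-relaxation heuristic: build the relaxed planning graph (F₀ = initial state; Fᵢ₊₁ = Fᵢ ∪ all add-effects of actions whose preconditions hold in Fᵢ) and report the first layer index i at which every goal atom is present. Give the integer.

F0 = init (6 atoms)
F1 = F0 ∪ {at(b), at(d), at(f), holds(a,a), holds(c,c), holds(f,f), linked(b), linked(d), linked(f), marked(a,b), marked(c,d), marked(c,f), marked(f,d)}  (19 atoms)
F2 = F1 ∪ {at(a), at(c), holds(a,f), holds(b,b), holds(b,f), holds(c,f), holds(d,d), holds(d,f), linked(a), linked(c)}  (29 atoms)
goal ⊆ F2  ⇒  h_max = 2

2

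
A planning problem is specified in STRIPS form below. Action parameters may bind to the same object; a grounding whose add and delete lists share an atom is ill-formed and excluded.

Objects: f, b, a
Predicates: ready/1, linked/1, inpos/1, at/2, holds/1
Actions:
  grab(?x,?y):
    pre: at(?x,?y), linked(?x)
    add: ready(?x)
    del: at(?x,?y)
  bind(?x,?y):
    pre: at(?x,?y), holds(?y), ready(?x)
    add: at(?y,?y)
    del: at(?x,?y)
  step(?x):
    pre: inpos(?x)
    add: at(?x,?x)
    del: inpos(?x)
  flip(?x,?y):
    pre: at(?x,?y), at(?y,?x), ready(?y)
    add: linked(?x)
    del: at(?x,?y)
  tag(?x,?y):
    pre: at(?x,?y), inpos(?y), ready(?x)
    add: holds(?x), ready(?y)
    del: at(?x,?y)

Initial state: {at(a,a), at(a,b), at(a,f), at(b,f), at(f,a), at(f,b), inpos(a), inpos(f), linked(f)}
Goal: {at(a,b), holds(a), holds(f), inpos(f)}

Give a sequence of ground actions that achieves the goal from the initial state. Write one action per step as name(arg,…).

1. grab(f,b)  →  {at(a,a), at(a,b), at(a,f), at(b,f), at(f,a), inpos(a), inpos(f), linked(f), ready(f)}
2. tag(f,a)  →  {at(a,a), at(a,b), at(a,f), at(b,f), holds(f), inpos(a), inpos(f), linked(f), ready(a), ready(f)}
3. tag(a,f)  →  {at(a,a), at(a,b), at(b,f), holds(a), holds(f), inpos(a), inpos(f), linked(f), ready(a), ready(f)}

grab(f,b); tag(f,a); tag(a,f)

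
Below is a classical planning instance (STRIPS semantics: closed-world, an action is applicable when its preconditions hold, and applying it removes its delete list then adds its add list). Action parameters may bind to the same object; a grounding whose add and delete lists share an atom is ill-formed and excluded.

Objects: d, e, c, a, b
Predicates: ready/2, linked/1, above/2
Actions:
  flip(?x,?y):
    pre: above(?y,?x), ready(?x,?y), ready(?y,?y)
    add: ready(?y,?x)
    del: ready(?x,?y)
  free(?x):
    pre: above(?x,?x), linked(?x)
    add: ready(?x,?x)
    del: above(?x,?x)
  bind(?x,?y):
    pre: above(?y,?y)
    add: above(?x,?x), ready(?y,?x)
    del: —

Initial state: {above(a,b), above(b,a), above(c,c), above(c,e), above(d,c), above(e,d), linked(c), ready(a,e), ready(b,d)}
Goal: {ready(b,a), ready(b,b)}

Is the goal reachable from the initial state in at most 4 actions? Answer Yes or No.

Yes

1. bind(b,c)  →  {above(a,b), above(b,a), above(b,b), above(c,c), above(c,e), above(d,c), above(e,d), linked(c), ready(a,e), ready(b,d), ready(c,b)}
2. bind(a,b)  →  {above(a,a), above(a,b), above(b,a), above(b,b), above(c,c), above(c,e), above(d,c), above(e,d), linked(c), ready(a,e), ready(b,a), ready(b,d), ready(c,b)}
3. bind(b,b)  →  {above(a,a), above(a,b), above(b,a), above(b,b), above(c,c), above(c,e), above(d,c), above(e,d), linked(c), ready(a,e), ready(b,a), ready(b,b), ready(b,d), ready(c,b)}
optimal plan length = 3; 3 ≤ 4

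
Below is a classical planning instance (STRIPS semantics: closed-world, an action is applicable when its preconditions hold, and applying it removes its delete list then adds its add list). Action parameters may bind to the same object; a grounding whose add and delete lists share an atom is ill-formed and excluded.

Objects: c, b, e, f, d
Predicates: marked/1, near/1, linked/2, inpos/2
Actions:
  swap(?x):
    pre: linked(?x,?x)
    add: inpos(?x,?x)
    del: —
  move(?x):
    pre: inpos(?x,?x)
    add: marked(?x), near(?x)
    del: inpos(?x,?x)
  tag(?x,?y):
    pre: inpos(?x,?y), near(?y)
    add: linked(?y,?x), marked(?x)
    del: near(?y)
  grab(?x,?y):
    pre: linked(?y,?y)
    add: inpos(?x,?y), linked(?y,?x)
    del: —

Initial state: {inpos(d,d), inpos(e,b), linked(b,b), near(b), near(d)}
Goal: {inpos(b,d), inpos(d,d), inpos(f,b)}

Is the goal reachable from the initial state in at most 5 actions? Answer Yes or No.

1. tag(d,d)  →  {inpos(d,d), inpos(e,b), linked(b,b), linked(d,d), marked(d), near(b)}
2. grab(b,d)  →  {inpos(b,d), inpos(d,d), inpos(e,b), linked(b,b), linked(d,b), linked(d,d), marked(d), near(b)}
3. grab(f,b)  →  {inpos(b,d), inpos(d,d), inpos(e,b), inpos(f,b), linked(b,b), linked(b,f), linked(d,b), linked(d,d), marked(d), near(b)}
optimal plan length = 3; 3 ≤ 5

Yes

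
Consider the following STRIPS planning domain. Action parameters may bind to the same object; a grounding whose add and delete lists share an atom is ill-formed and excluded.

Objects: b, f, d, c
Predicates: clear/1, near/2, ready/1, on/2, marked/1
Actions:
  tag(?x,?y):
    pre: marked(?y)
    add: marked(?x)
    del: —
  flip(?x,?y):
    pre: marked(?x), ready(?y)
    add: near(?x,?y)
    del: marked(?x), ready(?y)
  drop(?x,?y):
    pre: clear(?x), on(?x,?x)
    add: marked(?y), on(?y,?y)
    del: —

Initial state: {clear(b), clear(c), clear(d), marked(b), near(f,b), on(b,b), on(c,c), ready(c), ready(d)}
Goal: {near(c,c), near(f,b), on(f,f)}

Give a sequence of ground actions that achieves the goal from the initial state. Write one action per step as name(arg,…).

1. tag(c,b)  →  {clear(b), clear(c), clear(d), marked(b), marked(c), near(f,b), on(b,b), on(c,c), ready(c), ready(d)}
2. flip(c,c)  →  {clear(b), clear(c), clear(d), marked(b), near(c,c), near(f,b), on(b,b), on(c,c), ready(d)}
3. drop(b,f)  →  {clear(b), clear(c), clear(d), marked(b), marked(f), near(c,c), near(f,b), on(b,b), on(c,c), on(f,f), ready(d)}

tag(c,b); flip(c,c); drop(b,f)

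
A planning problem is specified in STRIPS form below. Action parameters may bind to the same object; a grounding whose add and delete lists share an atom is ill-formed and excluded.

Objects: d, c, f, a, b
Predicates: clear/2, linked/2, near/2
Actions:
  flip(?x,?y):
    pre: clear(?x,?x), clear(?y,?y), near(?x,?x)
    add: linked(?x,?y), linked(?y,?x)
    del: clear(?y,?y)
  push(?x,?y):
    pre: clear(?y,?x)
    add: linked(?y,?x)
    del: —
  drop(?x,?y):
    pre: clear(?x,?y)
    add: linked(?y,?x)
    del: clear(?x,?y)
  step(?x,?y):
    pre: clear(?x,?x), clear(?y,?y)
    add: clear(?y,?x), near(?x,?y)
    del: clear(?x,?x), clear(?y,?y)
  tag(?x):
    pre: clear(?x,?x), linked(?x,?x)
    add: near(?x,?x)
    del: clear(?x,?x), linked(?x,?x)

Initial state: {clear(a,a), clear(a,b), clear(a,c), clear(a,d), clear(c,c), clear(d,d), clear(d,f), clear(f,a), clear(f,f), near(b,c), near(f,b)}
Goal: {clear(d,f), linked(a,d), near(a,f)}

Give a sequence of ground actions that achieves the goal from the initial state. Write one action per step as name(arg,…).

push(d,a); step(a,f)

1. push(d,a)  →  {clear(a,a), clear(a,b), clear(a,c), clear(a,d), clear(c,c), clear(d,d), clear(d,f), clear(f,a), clear(f,f), linked(a,d), near(b,c), near(f,b)}
2. step(a,f)  →  {clear(a,b), clear(a,c), clear(a,d), clear(c,c), clear(d,d), clear(d,f), clear(f,a), linked(a,d), near(a,f), near(b,c), near(f,b)}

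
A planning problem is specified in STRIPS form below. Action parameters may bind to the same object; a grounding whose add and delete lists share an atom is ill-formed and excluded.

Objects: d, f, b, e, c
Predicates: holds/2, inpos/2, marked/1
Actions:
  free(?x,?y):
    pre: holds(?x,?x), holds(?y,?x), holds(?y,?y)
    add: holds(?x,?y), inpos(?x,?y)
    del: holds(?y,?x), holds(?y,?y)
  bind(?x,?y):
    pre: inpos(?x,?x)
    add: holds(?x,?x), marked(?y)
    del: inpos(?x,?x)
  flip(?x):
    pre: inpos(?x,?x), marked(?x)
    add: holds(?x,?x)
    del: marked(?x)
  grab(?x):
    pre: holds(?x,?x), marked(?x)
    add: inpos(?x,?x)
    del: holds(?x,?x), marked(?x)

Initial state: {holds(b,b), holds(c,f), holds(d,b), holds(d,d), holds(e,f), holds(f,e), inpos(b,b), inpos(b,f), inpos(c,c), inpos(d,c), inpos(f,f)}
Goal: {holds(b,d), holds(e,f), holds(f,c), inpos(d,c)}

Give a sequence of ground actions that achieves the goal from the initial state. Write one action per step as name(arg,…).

1. free(b,d)  →  {holds(b,b), holds(b,d), holds(c,f), holds(e,f), holds(f,e), inpos(b,b), inpos(b,d), inpos(b,f), inpos(c,c), inpos(d,c), inpos(f,f)}
2. bind(f,d)  →  {holds(b,b), holds(b,d), holds(c,f), holds(e,f), holds(f,e), holds(f,f), inpos(b,b), inpos(b,d), inpos(b,f), inpos(c,c), inpos(d,c), marked(d)}
3. bind(c,d)  →  {holds(b,b), holds(b,d), holds(c,c), holds(c,f), holds(e,f), holds(f,e), holds(f,f), inpos(b,b), inpos(b,d), inpos(b,f), inpos(d,c), marked(d)}
4. free(f,c)  →  {holds(b,b), holds(b,d), holds(e,f), holds(f,c), holds(f,e), holds(f,f), inpos(b,b), inpos(b,d), inpos(b,f), inpos(d,c), inpos(f,c), marked(d)}

free(b,d); bind(f,d); bind(c,d); free(f,c)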